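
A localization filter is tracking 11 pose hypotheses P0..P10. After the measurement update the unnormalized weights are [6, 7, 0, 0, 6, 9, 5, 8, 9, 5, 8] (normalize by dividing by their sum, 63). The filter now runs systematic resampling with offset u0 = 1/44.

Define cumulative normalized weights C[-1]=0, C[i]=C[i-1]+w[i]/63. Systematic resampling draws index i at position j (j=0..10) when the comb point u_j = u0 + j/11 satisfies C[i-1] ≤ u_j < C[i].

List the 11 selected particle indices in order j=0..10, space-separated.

C = [2/21, 13/63, 13/63, 13/63, 19/63, 4/9, 11/21, 41/63, 50/63, 55/63, 1]
j=0: u_0=1/44 ∈ [0, 2/21) → index 0
j=1: u_1=5/44 ∈ [2/21, 13/63) → index 1
j=2: u_2=9/44 ∈ [2/21, 13/63) → index 1
j=3: u_3=13/44 ∈ [13/63, 19/63) → index 4
j=4: u_4=17/44 ∈ [19/63, 4/9) → index 5
j=5: u_5=21/44 ∈ [4/9, 11/21) → index 6
j=6: u_6=25/44 ∈ [11/21, 41/63) → index 7
j=7: u_7=29/44 ∈ [41/63, 50/63) → index 8
j=8: u_8=3/4 ∈ [41/63, 50/63) → index 8
j=9: u_9=37/44 ∈ [50/63, 55/63) → index 9
j=10: u_10=41/44 ∈ [55/63, 1) → index 10

0 1 1 4 5 6 7 8 8 9 10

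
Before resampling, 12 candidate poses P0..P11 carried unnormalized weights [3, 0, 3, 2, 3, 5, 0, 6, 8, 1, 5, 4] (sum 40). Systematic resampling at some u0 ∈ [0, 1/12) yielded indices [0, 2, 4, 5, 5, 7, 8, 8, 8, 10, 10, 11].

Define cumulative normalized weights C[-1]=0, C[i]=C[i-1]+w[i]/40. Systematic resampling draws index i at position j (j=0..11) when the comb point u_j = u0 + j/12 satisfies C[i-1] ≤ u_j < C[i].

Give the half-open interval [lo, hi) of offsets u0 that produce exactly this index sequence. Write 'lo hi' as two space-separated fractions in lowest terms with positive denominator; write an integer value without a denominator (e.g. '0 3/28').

C = [3/40, 3/40, 3/20, 1/5, 11/40, 2/5, 2/5, 11/20, 3/4, 31/40, 9/10, 1]
j=0 picked index 0: u0 ∈ [0, 3/40)
j=1 picked index 2: u0 ∈ [-1/120, 1/15)
j=2 picked index 4: u0 ∈ [1/30, 13/120)
j=3 picked index 5: u0 ∈ [1/40, 3/20)
j=4 picked index 5: u0 ∈ [-7/120, 1/15)
j=5 picked index 7: u0 ∈ [-1/60, 2/15)
j=6 picked index 8: u0 ∈ [1/20, 1/4)
j=7 picked index 8: u0 ∈ [-1/30, 1/6)
j=8 picked index 8: u0 ∈ [-7/60, 1/12)
j=9 picked index 10: u0 ∈ [1/40, 3/20)
j=10 picked index 10: u0 ∈ [-7/120, 1/15)
j=11 picked index 11: u0 ∈ [-1/60, 1/12)
intersection: [1/20, 1/15)

1/20 1/15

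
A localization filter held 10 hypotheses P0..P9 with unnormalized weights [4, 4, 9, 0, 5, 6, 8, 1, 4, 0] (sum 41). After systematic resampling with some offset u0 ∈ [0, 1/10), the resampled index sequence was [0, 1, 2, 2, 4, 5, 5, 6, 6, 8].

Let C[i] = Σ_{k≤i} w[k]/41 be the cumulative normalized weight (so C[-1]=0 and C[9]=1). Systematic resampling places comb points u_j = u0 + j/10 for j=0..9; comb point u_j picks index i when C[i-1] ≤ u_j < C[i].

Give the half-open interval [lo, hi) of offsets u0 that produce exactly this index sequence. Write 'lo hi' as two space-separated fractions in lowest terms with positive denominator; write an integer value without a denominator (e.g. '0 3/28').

C = [4/41, 8/41, 17/41, 17/41, 22/41, 28/41, 36/41, 37/41, 1, 1]
j=0 picked index 0: u0 ∈ [0, 4/41)
j=1 picked index 1: u0 ∈ [-1/410, 39/410)
j=2 picked index 2: u0 ∈ [-1/205, 44/205)
j=3 picked index 2: u0 ∈ [-43/410, 47/410)
j=4 picked index 4: u0 ∈ [3/205, 28/205)
j=5 picked index 5: u0 ∈ [3/82, 15/82)
j=6 picked index 5: u0 ∈ [-13/205, 17/205)
j=7 picked index 6: u0 ∈ [-7/410, 73/410)
j=8 picked index 6: u0 ∈ [-24/205, 16/205)
j=9 picked index 8: u0 ∈ [1/410, 1/10)
intersection: [3/82, 16/205)

3/82 16/205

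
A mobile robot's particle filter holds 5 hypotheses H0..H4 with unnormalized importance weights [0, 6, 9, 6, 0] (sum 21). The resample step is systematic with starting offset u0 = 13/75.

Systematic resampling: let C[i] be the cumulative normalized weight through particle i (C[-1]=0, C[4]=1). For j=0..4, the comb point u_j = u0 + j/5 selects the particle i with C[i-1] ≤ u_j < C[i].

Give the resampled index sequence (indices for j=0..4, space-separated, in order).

1 2 2 3 3

C = [0, 2/7, 5/7, 1, 1]
j=0: u_0=13/75 ∈ [0, 2/7) → index 1
j=1: u_1=28/75 ∈ [2/7, 5/7) → index 2
j=2: u_2=43/75 ∈ [2/7, 5/7) → index 2
j=3: u_3=58/75 ∈ [5/7, 1) → index 3
j=4: u_4=73/75 ∈ [5/7, 1) → index 3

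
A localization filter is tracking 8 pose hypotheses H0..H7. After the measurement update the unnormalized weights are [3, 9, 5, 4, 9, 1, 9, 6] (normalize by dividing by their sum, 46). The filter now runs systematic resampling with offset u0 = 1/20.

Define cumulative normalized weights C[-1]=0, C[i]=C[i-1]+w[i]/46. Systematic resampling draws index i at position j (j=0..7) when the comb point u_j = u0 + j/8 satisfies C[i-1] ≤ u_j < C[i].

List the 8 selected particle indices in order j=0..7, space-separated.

C = [3/46, 6/23, 17/46, 21/46, 15/23, 31/46, 20/23, 1]
j=0: u_0=1/20 ∈ [0, 3/46) → index 0
j=1: u_1=7/40 ∈ [3/46, 6/23) → index 1
j=2: u_2=3/10 ∈ [6/23, 17/46) → index 2
j=3: u_3=17/40 ∈ [17/46, 21/46) → index 3
j=4: u_4=11/20 ∈ [21/46, 15/23) → index 4
j=5: u_5=27/40 ∈ [31/46, 20/23) → index 6
j=6: u_6=4/5 ∈ [31/46, 20/23) → index 6
j=7: u_7=37/40 ∈ [20/23, 1) → index 7

0 1 2 3 4 6 6 7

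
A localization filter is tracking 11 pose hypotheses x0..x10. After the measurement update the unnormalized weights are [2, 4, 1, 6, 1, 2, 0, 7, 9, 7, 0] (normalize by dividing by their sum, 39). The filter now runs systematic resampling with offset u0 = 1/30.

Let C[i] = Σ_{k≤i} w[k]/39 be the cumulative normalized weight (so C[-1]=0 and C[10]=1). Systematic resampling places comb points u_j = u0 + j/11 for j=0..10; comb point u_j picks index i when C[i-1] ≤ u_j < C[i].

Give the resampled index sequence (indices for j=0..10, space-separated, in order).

0 1 3 3 5 7 7 8 8 9 9

C = [2/39, 2/13, 7/39, 1/3, 14/39, 16/39, 16/39, 23/39, 32/39, 1, 1]
j=0: u_0=1/30 ∈ [0, 2/39) → index 0
j=1: u_1=41/330 ∈ [2/39, 2/13) → index 1
j=2: u_2=71/330 ∈ [7/39, 1/3) → index 3
j=3: u_3=101/330 ∈ [7/39, 1/3) → index 3
j=4: u_4=131/330 ∈ [14/39, 16/39) → index 5
j=5: u_5=161/330 ∈ [16/39, 23/39) → index 7
j=6: u_6=191/330 ∈ [16/39, 23/39) → index 7
j=7: u_7=221/330 ∈ [23/39, 32/39) → index 8
j=8: u_8=251/330 ∈ [23/39, 32/39) → index 8
j=9: u_9=281/330 ∈ [32/39, 1) → index 9
j=10: u_10=311/330 ∈ [32/39, 1) → index 9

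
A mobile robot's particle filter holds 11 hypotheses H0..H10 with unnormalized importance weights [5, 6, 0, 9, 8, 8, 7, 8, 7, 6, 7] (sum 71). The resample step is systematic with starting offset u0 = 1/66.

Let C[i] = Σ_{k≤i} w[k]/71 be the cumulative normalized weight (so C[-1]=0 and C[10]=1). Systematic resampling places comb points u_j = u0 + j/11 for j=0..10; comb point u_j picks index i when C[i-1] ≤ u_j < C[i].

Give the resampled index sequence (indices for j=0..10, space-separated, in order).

C = [5/71, 11/71, 11/71, 20/71, 28/71, 36/71, 43/71, 51/71, 58/71, 64/71, 1]
j=0: u_0=1/66 ∈ [0, 5/71) → index 0
j=1: u_1=7/66 ∈ [5/71, 11/71) → index 1
j=2: u_2=13/66 ∈ [11/71, 20/71) → index 3
j=3: u_3=19/66 ∈ [20/71, 28/71) → index 4
j=4: u_4=25/66 ∈ [20/71, 28/71) → index 4
j=5: u_5=31/66 ∈ [28/71, 36/71) → index 5
j=6: u_6=37/66 ∈ [36/71, 43/71) → index 6
j=7: u_7=43/66 ∈ [43/71, 51/71) → index 7
j=8: u_8=49/66 ∈ [51/71, 58/71) → index 8
j=9: u_9=5/6 ∈ [58/71, 64/71) → index 9
j=10: u_10=61/66 ∈ [64/71, 1) → index 10

0 1 3 4 4 5 6 7 8 9 10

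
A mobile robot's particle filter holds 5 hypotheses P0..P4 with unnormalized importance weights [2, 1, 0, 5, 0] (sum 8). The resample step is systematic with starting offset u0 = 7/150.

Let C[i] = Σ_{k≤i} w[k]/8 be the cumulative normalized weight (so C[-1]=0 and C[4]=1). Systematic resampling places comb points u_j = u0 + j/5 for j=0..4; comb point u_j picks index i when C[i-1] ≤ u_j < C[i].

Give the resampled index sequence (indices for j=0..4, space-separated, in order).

0 0 3 3 3

C = [1/4, 3/8, 3/8, 1, 1]
j=0: u_0=7/150 ∈ [0, 1/4) → index 0
j=1: u_1=37/150 ∈ [0, 1/4) → index 0
j=2: u_2=67/150 ∈ [3/8, 1) → index 3
j=3: u_3=97/150 ∈ [3/8, 1) → index 3
j=4: u_4=127/150 ∈ [3/8, 1) → index 3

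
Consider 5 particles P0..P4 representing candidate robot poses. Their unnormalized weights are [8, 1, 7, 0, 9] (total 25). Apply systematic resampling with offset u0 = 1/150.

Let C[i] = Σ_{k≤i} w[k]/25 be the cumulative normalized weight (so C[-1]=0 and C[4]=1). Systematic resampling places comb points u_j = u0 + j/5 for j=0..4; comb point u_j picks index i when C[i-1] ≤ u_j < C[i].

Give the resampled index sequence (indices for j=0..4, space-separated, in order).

C = [8/25, 9/25, 16/25, 16/25, 1]
j=0: u_0=1/150 ∈ [0, 8/25) → index 0
j=1: u_1=31/150 ∈ [0, 8/25) → index 0
j=2: u_2=61/150 ∈ [9/25, 16/25) → index 2
j=3: u_3=91/150 ∈ [9/25, 16/25) → index 2
j=4: u_4=121/150 ∈ [16/25, 1) → index 4

0 0 2 2 4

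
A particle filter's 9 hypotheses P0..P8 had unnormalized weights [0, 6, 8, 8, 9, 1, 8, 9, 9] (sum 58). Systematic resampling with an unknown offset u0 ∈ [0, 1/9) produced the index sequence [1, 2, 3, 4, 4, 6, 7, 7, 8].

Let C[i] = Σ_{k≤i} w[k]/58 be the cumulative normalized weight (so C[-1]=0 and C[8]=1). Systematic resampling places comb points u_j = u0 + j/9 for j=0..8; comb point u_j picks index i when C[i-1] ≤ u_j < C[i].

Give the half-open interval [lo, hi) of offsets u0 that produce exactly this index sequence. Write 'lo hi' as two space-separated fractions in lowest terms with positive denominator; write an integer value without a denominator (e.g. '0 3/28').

4/87 35/522

C = [0, 3/29, 7/29, 11/29, 31/58, 16/29, 20/29, 49/58, 1]
j=0 picked index 1: u0 ∈ [0, 3/29)
j=1 picked index 2: u0 ∈ [-2/261, 34/261)
j=2 picked index 3: u0 ∈ [5/261, 41/261)
j=3 picked index 4: u0 ∈ [4/87, 35/174)
j=4 picked index 4: u0 ∈ [-17/261, 47/522)
j=5 picked index 6: u0 ∈ [-1/261, 35/261)
j=6 picked index 7: u0 ∈ [2/87, 31/174)
j=7 picked index 7: u0 ∈ [-23/261, 35/522)
j=8 picked index 8: u0 ∈ [-23/522, 1/9)
intersection: [4/87, 35/522)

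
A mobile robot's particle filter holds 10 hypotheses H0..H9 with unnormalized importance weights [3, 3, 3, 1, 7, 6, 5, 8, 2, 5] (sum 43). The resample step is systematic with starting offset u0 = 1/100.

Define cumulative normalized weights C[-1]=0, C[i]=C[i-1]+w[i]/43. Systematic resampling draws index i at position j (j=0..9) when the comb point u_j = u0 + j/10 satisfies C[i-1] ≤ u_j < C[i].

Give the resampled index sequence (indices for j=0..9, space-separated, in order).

0 1 3 4 5 5 6 7 7 9

C = [3/43, 6/43, 9/43, 10/43, 17/43, 23/43, 28/43, 36/43, 38/43, 1]
j=0: u_0=1/100 ∈ [0, 3/43) → index 0
j=1: u_1=11/100 ∈ [3/43, 6/43) → index 1
j=2: u_2=21/100 ∈ [9/43, 10/43) → index 3
j=3: u_3=31/100 ∈ [10/43, 17/43) → index 4
j=4: u_4=41/100 ∈ [17/43, 23/43) → index 5
j=5: u_5=51/100 ∈ [17/43, 23/43) → index 5
j=6: u_6=61/100 ∈ [23/43, 28/43) → index 6
j=7: u_7=71/100 ∈ [28/43, 36/43) → index 7
j=8: u_8=81/100 ∈ [28/43, 36/43) → index 7
j=9: u_9=91/100 ∈ [38/43, 1) → index 9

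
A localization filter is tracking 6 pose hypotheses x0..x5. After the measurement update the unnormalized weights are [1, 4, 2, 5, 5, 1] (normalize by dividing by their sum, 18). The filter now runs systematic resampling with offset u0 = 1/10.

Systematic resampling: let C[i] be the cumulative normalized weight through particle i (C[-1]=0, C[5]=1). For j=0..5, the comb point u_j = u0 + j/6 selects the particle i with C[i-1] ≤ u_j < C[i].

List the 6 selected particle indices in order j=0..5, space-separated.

1 1 3 3 4 4

C = [1/18, 5/18, 7/18, 2/3, 17/18, 1]
j=0: u_0=1/10 ∈ [1/18, 5/18) → index 1
j=1: u_1=4/15 ∈ [1/18, 5/18) → index 1
j=2: u_2=13/30 ∈ [7/18, 2/3) → index 3
j=3: u_3=3/5 ∈ [7/18, 2/3) → index 3
j=4: u_4=23/30 ∈ [2/3, 17/18) → index 4
j=5: u_5=14/15 ∈ [2/3, 17/18) → index 4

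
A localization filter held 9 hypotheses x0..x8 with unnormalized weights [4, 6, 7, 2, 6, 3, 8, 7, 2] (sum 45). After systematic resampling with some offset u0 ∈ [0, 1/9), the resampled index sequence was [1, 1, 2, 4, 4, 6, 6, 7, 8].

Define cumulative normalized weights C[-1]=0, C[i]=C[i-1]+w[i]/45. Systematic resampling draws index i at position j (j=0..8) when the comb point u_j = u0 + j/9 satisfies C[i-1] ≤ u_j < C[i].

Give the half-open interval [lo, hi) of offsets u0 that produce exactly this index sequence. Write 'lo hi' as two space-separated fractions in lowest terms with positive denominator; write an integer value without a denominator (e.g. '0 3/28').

4/45 1/9

C = [4/45, 2/9, 17/45, 19/45, 5/9, 28/45, 4/5, 43/45, 1]
j=0 picked index 1: u0 ∈ [4/45, 2/9)
j=1 picked index 1: u0 ∈ [-1/45, 1/9)
j=2 picked index 2: u0 ∈ [0, 7/45)
j=3 picked index 4: u0 ∈ [4/45, 2/9)
j=4 picked index 4: u0 ∈ [-1/45, 1/9)
j=5 picked index 6: u0 ∈ [1/15, 11/45)
j=6 picked index 6: u0 ∈ [-2/45, 2/15)
j=7 picked index 7: u0 ∈ [1/45, 8/45)
j=8 picked index 8: u0 ∈ [1/15, 1/9)
intersection: [4/45, 1/9)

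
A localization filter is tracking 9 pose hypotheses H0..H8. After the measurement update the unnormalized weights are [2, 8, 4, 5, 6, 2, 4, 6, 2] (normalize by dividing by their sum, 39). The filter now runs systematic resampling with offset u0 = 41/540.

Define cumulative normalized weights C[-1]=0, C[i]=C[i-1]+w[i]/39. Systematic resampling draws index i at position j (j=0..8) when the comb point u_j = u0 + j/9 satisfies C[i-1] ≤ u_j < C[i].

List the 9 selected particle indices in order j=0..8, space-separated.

C = [2/39, 10/39, 14/39, 19/39, 25/39, 9/13, 31/39, 37/39, 1]
j=0: u_0=41/540 ∈ [2/39, 10/39) → index 1
j=1: u_1=101/540 ∈ [2/39, 10/39) → index 1
j=2: u_2=161/540 ∈ [10/39, 14/39) → index 2
j=3: u_3=221/540 ∈ [14/39, 19/39) → index 3
j=4: u_4=281/540 ∈ [19/39, 25/39) → index 4
j=5: u_5=341/540 ∈ [19/39, 25/39) → index 4
j=6: u_6=401/540 ∈ [9/13, 31/39) → index 6
j=7: u_7=461/540 ∈ [31/39, 37/39) → index 7
j=8: u_8=521/540 ∈ [37/39, 1) → index 8

1 1 2 3 4 4 6 7 8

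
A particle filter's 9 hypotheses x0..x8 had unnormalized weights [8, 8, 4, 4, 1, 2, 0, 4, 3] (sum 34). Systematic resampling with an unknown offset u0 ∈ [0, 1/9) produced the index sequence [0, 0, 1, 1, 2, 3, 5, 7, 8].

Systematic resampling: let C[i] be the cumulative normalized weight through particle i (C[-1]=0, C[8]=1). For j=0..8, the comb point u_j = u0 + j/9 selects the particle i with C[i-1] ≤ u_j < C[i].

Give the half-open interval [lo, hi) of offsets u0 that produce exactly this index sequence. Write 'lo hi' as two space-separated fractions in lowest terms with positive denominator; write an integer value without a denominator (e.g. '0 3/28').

7/102 1/9

C = [4/17, 8/17, 10/17, 12/17, 25/34, 27/34, 27/34, 31/34, 1]
j=0 picked index 0: u0 ∈ [0, 4/17)
j=1 picked index 0: u0 ∈ [-1/9, 19/153)
j=2 picked index 1: u0 ∈ [2/153, 38/153)
j=3 picked index 1: u0 ∈ [-5/51, 7/51)
j=4 picked index 2: u0 ∈ [4/153, 22/153)
j=5 picked index 3: u0 ∈ [5/153, 23/153)
j=6 picked index 5: u0 ∈ [7/102, 13/102)
j=7 picked index 7: u0 ∈ [5/306, 41/306)
j=8 picked index 8: u0 ∈ [7/306, 1/9)
intersection: [7/102, 1/9)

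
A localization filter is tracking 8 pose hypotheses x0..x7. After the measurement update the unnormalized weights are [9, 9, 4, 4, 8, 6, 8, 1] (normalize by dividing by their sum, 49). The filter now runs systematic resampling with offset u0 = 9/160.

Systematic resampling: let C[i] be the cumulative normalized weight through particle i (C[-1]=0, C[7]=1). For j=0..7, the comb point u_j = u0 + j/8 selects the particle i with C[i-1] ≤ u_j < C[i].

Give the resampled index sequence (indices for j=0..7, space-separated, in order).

0 0 1 2 4 4 5 6

C = [9/49, 18/49, 22/49, 26/49, 34/49, 40/49, 48/49, 1]
j=0: u_0=9/160 ∈ [0, 9/49) → index 0
j=1: u_1=29/160 ∈ [0, 9/49) → index 0
j=2: u_2=49/160 ∈ [9/49, 18/49) → index 1
j=3: u_3=69/160 ∈ [18/49, 22/49) → index 2
j=4: u_4=89/160 ∈ [26/49, 34/49) → index 4
j=5: u_5=109/160 ∈ [26/49, 34/49) → index 4
j=6: u_6=129/160 ∈ [34/49, 40/49) → index 5
j=7: u_7=149/160 ∈ [40/49, 48/49) → index 6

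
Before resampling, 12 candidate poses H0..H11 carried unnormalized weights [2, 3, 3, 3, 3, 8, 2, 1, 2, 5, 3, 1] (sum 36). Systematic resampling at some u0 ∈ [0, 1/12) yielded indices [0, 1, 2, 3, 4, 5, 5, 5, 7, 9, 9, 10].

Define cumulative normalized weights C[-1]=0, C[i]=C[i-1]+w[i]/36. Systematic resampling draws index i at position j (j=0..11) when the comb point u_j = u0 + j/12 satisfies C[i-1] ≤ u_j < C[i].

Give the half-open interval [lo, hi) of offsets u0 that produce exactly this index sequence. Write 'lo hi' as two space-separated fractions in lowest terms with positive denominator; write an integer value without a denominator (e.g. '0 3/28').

0 1/36

C = [1/18, 5/36, 2/9, 11/36, 7/18, 11/18, 2/3, 25/36, 3/4, 8/9, 35/36, 1]
j=0 picked index 0: u0 ∈ [0, 1/18)
j=1 picked index 1: u0 ∈ [-1/36, 1/18)
j=2 picked index 2: u0 ∈ [-1/36, 1/18)
j=3 picked index 3: u0 ∈ [-1/36, 1/18)
j=4 picked index 4: u0 ∈ [-1/36, 1/18)
j=5 picked index 5: u0 ∈ [-1/36, 7/36)
j=6 picked index 5: u0 ∈ [-1/9, 1/9)
j=7 picked index 5: u0 ∈ [-7/36, 1/36)
j=8 picked index 7: u0 ∈ [0, 1/36)
j=9 picked index 9: u0 ∈ [0, 5/36)
j=10 picked index 9: u0 ∈ [-1/12, 1/18)
j=11 picked index 10: u0 ∈ [-1/36, 1/18)
intersection: [0, 1/36)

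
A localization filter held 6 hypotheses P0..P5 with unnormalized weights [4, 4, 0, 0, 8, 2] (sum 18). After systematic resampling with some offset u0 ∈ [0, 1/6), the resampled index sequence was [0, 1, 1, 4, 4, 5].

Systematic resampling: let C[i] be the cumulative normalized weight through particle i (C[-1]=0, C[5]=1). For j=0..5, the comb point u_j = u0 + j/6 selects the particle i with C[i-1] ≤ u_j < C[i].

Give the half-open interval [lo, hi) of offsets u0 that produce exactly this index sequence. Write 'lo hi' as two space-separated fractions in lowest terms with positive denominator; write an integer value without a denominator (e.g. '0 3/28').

C = [2/9, 4/9, 4/9, 4/9, 8/9, 1]
j=0 picked index 0: u0 ∈ [0, 2/9)
j=1 picked index 1: u0 ∈ [1/18, 5/18)
j=2 picked index 1: u0 ∈ [-1/9, 1/9)
j=3 picked index 4: u0 ∈ [-1/18, 7/18)
j=4 picked index 4: u0 ∈ [-2/9, 2/9)
j=5 picked index 5: u0 ∈ [1/18, 1/6)
intersection: [1/18, 1/9)

1/18 1/9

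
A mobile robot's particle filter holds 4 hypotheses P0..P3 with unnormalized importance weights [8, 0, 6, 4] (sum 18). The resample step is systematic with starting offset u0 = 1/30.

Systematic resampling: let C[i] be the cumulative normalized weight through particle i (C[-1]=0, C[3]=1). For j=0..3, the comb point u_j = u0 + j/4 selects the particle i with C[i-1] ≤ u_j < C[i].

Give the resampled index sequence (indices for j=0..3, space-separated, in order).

0 0 2 3

C = [4/9, 4/9, 7/9, 1]
j=0: u_0=1/30 ∈ [0, 4/9) → index 0
j=1: u_1=17/60 ∈ [0, 4/9) → index 0
j=2: u_2=8/15 ∈ [4/9, 7/9) → index 2
j=3: u_3=47/60 ∈ [7/9, 1) → index 3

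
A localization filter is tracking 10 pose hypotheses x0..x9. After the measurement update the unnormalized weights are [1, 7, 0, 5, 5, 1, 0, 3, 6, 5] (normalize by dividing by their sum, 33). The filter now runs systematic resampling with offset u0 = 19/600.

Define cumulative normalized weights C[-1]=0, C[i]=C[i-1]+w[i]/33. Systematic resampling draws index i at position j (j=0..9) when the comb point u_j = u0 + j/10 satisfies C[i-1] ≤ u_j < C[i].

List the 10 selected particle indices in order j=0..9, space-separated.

C = [1/33, 8/33, 8/33, 13/33, 6/11, 19/33, 19/33, 2/3, 28/33, 1]
j=0: u_0=19/600 ∈ [1/33, 8/33) → index 1
j=1: u_1=79/600 ∈ [1/33, 8/33) → index 1
j=2: u_2=139/600 ∈ [1/33, 8/33) → index 1
j=3: u_3=199/600 ∈ [8/33, 13/33) → index 3
j=4: u_4=259/600 ∈ [13/33, 6/11) → index 4
j=5: u_5=319/600 ∈ [13/33, 6/11) → index 4
j=6: u_6=379/600 ∈ [19/33, 2/3) → index 7
j=7: u_7=439/600 ∈ [2/3, 28/33) → index 8
j=8: u_8=499/600 ∈ [2/3, 28/33) → index 8
j=9: u_9=559/600 ∈ [28/33, 1) → index 9

1 1 1 3 4 4 7 8 8 9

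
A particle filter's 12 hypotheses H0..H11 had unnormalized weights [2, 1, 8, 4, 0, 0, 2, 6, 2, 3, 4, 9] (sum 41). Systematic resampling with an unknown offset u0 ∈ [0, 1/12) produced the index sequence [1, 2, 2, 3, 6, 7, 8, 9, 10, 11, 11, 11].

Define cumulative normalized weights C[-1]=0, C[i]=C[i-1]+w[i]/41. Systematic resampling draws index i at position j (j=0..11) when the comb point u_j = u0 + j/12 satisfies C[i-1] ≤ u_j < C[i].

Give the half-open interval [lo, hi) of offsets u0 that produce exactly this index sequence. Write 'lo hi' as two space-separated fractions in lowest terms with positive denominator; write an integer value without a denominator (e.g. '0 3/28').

5/82 3/41

C = [2/41, 3/41, 11/41, 15/41, 15/41, 15/41, 17/41, 23/41, 25/41, 28/41, 32/41, 1]
j=0 picked index 1: u0 ∈ [2/41, 3/41)
j=1 picked index 2: u0 ∈ [-5/492, 91/492)
j=2 picked index 2: u0 ∈ [-23/246, 25/246)
j=3 picked index 3: u0 ∈ [3/164, 19/164)
j=4 picked index 6: u0 ∈ [4/123, 10/123)
j=5 picked index 7: u0 ∈ [-1/492, 71/492)
j=6 picked index 8: u0 ∈ [5/82, 9/82)
j=7 picked index 9: u0 ∈ [13/492, 49/492)
j=8 picked index 10: u0 ∈ [2/123, 14/123)
j=9 picked index 11: u0 ∈ [5/164, 1/4)
j=10 picked index 11: u0 ∈ [-13/246, 1/6)
j=11 picked index 11: u0 ∈ [-67/492, 1/12)
intersection: [5/82, 3/41)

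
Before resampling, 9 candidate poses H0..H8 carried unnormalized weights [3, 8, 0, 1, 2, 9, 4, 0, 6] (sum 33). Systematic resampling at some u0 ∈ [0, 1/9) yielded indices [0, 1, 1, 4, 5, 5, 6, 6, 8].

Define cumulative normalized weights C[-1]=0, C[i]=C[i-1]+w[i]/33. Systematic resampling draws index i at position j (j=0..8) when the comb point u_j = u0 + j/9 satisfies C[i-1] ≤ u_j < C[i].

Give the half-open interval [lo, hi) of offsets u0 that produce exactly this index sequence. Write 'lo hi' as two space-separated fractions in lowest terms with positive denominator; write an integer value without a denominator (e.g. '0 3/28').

C = [1/11, 1/3, 1/3, 4/11, 14/33, 23/33, 9/11, 9/11, 1]
j=0 picked index 0: u0 ∈ [0, 1/11)
j=1 picked index 1: u0 ∈ [-2/99, 2/9)
j=2 picked index 1: u0 ∈ [-13/99, 1/9)
j=3 picked index 4: u0 ∈ [1/33, 1/11)
j=4 picked index 5: u0 ∈ [-2/99, 25/99)
j=5 picked index 5: u0 ∈ [-13/99, 14/99)
j=6 picked index 6: u0 ∈ [1/33, 5/33)
j=7 picked index 6: u0 ∈ [-8/99, 4/99)
j=8 picked index 8: u0 ∈ [-7/99, 1/9)
intersection: [1/33, 4/99)

1/33 4/99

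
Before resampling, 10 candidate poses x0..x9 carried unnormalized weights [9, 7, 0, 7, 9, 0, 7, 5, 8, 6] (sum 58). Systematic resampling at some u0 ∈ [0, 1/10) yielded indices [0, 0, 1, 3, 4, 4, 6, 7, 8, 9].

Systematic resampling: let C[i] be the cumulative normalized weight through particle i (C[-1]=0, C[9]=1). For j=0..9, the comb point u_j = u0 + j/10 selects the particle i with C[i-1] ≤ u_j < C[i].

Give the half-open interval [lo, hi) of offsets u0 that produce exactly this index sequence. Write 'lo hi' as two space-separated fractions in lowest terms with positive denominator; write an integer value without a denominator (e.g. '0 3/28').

C = [9/58, 8/29, 8/29, 23/58, 16/29, 16/29, 39/58, 22/29, 26/29, 1]
j=0 picked index 0: u0 ∈ [0, 9/58)
j=1 picked index 0: u0 ∈ [-1/10, 8/145)
j=2 picked index 1: u0 ∈ [-13/290, 11/145)
j=3 picked index 3: u0 ∈ [-7/290, 14/145)
j=4 picked index 4: u0 ∈ [-1/290, 22/145)
j=5 picked index 4: u0 ∈ [-3/29, 3/58)
j=6 picked index 6: u0 ∈ [-7/145, 21/290)
j=7 picked index 7: u0 ∈ [-4/145, 17/290)
j=8 picked index 8: u0 ∈ [-6/145, 14/145)
j=9 picked index 9: u0 ∈ [-1/290, 1/10)
intersection: [0, 3/58)

0 3/58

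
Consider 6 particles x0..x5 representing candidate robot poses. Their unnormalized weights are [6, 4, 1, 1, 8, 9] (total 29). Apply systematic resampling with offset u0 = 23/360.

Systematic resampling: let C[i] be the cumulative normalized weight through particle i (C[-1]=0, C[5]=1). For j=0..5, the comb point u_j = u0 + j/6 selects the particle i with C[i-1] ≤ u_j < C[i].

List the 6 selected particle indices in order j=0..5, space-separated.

C = [6/29, 10/29, 11/29, 12/29, 20/29, 1]
j=0: u_0=23/360 ∈ [0, 6/29) → index 0
j=1: u_1=83/360 ∈ [6/29, 10/29) → index 1
j=2: u_2=143/360 ∈ [11/29, 12/29) → index 3
j=3: u_3=203/360 ∈ [12/29, 20/29) → index 4
j=4: u_4=263/360 ∈ [20/29, 1) → index 5
j=5: u_5=323/360 ∈ [20/29, 1) → index 5

0 1 3 4 5 5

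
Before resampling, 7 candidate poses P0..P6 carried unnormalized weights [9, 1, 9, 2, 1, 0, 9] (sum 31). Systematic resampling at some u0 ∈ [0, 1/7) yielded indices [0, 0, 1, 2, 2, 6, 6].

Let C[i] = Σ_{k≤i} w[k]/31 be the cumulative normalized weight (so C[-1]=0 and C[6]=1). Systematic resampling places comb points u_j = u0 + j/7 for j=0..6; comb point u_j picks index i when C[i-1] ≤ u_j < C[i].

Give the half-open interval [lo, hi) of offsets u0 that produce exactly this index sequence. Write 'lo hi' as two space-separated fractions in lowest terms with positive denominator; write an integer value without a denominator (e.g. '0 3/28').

1/217 8/217

C = [9/31, 10/31, 19/31, 21/31, 22/31, 22/31, 1]
j=0 picked index 0: u0 ∈ [0, 9/31)
j=1 picked index 0: u0 ∈ [-1/7, 32/217)
j=2 picked index 1: u0 ∈ [1/217, 8/217)
j=3 picked index 2: u0 ∈ [-23/217, 40/217)
j=4 picked index 2: u0 ∈ [-54/217, 9/217)
j=5 picked index 6: u0 ∈ [-1/217, 2/7)
j=6 picked index 6: u0 ∈ [-32/217, 1/7)
intersection: [1/217, 8/217)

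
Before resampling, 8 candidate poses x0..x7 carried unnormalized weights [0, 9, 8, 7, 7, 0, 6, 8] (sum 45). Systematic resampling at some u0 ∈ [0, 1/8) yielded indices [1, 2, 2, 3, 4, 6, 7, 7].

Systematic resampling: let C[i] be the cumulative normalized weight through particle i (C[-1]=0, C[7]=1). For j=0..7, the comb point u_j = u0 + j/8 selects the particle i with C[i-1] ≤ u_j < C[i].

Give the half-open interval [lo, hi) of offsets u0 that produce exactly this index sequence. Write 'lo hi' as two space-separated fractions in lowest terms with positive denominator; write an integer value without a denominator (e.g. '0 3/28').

C = [0, 1/5, 17/45, 8/15, 31/45, 31/45, 37/45, 1]
j=0 picked index 1: u0 ∈ [0, 1/5)
j=1 picked index 2: u0 ∈ [3/40, 91/360)
j=2 picked index 2: u0 ∈ [-1/20, 23/180)
j=3 picked index 3: u0 ∈ [1/360, 19/120)
j=4 picked index 4: u0 ∈ [1/30, 17/90)
j=5 picked index 6: u0 ∈ [23/360, 71/360)
j=6 picked index 7: u0 ∈ [13/180, 1/4)
j=7 picked index 7: u0 ∈ [-19/360, 1/8)
intersection: [3/40, 1/8)

3/40 1/8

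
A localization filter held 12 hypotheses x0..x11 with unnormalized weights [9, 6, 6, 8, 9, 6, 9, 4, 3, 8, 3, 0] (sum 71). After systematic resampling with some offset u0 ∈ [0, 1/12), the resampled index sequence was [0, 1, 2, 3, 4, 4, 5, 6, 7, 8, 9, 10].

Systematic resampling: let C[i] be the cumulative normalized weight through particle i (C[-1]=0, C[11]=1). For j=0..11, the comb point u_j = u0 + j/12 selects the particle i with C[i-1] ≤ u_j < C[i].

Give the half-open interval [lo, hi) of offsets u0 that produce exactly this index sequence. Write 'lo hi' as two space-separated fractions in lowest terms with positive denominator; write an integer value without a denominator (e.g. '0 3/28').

17/213 1/12

C = [9/71, 15/71, 21/71, 29/71, 38/71, 44/71, 53/71, 57/71, 60/71, 68/71, 1, 1]
j=0 picked index 0: u0 ∈ [0, 9/71)
j=1 picked index 1: u0 ∈ [37/852, 109/852)
j=2 picked index 2: u0 ∈ [19/426, 55/426)
j=3 picked index 3: u0 ∈ [13/284, 45/284)
j=4 picked index 4: u0 ∈ [16/213, 43/213)
j=5 picked index 4: u0 ∈ [-7/852, 101/852)
j=6 picked index 5: u0 ∈ [5/142, 17/142)
j=7 picked index 6: u0 ∈ [31/852, 139/852)
j=8 picked index 7: u0 ∈ [17/213, 29/213)
j=9 picked index 8: u0 ∈ [15/284, 27/284)
j=10 picked index 9: u0 ∈ [5/426, 53/426)
j=11 picked index 10: u0 ∈ [35/852, 1/12)
intersection: [17/213, 1/12)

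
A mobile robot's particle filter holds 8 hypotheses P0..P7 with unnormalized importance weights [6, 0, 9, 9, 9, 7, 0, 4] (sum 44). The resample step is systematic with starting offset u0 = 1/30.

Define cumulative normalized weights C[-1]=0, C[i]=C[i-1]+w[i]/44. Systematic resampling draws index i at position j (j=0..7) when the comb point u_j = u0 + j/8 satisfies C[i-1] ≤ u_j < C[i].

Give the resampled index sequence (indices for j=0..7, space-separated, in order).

C = [3/22, 3/22, 15/44, 6/11, 3/4, 10/11, 10/11, 1]
j=0: u_0=1/30 ∈ [0, 3/22) → index 0
j=1: u_1=19/120 ∈ [3/22, 15/44) → index 2
j=2: u_2=17/60 ∈ [3/22, 15/44) → index 2
j=3: u_3=49/120 ∈ [15/44, 6/11) → index 3
j=4: u_4=8/15 ∈ [15/44, 6/11) → index 3
j=5: u_5=79/120 ∈ [6/11, 3/4) → index 4
j=6: u_6=47/60 ∈ [3/4, 10/11) → index 5
j=7: u_7=109/120 ∈ [3/4, 10/11) → index 5

0 2 2 3 3 4 5 5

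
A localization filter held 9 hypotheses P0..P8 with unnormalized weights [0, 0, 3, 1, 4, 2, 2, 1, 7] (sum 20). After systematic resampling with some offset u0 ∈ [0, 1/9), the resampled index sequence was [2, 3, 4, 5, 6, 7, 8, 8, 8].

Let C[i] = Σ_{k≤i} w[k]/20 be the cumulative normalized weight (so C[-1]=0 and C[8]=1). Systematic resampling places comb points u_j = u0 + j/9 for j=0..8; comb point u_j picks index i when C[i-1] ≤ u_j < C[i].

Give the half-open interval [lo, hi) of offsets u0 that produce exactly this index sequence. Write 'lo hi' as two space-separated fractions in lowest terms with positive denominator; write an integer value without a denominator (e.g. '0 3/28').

C = [0, 0, 3/20, 1/5, 2/5, 1/2, 3/5, 13/20, 1]
j=0 picked index 2: u0 ∈ [0, 3/20)
j=1 picked index 3: u0 ∈ [7/180, 4/45)
j=2 picked index 4: u0 ∈ [-1/45, 8/45)
j=3 picked index 5: u0 ∈ [1/15, 1/6)
j=4 picked index 6: u0 ∈ [1/18, 7/45)
j=5 picked index 7: u0 ∈ [2/45, 17/180)
j=6 picked index 8: u0 ∈ [-1/60, 1/3)
j=7 picked index 8: u0 ∈ [-23/180, 2/9)
j=8 picked index 8: u0 ∈ [-43/180, 1/9)
intersection: [1/15, 4/45)

1/15 4/45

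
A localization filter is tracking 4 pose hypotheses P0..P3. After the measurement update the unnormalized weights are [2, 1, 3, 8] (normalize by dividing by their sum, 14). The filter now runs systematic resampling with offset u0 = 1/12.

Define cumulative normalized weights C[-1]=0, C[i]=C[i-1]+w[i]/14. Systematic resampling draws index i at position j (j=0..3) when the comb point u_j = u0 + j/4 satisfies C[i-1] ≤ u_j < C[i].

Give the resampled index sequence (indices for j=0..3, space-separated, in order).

C = [1/7, 3/14, 3/7, 1]
j=0: u_0=1/12 ∈ [0, 1/7) → index 0
j=1: u_1=1/3 ∈ [3/14, 3/7) → index 2
j=2: u_2=7/12 ∈ [3/7, 1) → index 3
j=3: u_3=5/6 ∈ [3/7, 1) → index 3

0 2 3 3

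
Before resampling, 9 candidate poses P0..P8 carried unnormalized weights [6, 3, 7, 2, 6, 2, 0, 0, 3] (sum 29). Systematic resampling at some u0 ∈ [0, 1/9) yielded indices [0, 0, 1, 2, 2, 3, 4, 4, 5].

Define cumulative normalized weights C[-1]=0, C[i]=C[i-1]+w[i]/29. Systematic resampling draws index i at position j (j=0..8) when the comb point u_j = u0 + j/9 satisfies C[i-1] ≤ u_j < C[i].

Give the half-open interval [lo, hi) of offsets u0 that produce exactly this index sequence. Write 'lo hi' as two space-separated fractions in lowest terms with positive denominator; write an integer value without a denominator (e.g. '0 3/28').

C = [6/29, 9/29, 16/29, 18/29, 24/29, 26/29, 26/29, 26/29, 1]
j=0 picked index 0: u0 ∈ [0, 6/29)
j=1 picked index 0: u0 ∈ [-1/9, 25/261)
j=2 picked index 1: u0 ∈ [-4/261, 23/261)
j=3 picked index 2: u0 ∈ [-2/87, 19/87)
j=4 picked index 2: u0 ∈ [-35/261, 28/261)
j=5 picked index 3: u0 ∈ [-1/261, 17/261)
j=6 picked index 4: u0 ∈ [-4/87, 14/87)
j=7 picked index 4: u0 ∈ [-41/261, 13/261)
j=8 picked index 5: u0 ∈ [-16/261, 2/261)
intersection: [0, 2/261)

0 2/261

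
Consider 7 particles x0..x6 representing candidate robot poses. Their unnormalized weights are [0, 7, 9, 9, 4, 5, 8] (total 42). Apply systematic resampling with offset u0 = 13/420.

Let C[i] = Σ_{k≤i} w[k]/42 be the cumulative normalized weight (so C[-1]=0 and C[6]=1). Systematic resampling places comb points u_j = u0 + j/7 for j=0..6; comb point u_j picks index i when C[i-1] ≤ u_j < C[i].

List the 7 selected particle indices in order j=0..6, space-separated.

1 2 2 3 4 5 6

C = [0, 1/6, 8/21, 25/42, 29/42, 17/21, 1]
j=0: u_0=13/420 ∈ [0, 1/6) → index 1
j=1: u_1=73/420 ∈ [1/6, 8/21) → index 2
j=2: u_2=19/60 ∈ [1/6, 8/21) → index 2
j=3: u_3=193/420 ∈ [8/21, 25/42) → index 3
j=4: u_4=253/420 ∈ [25/42, 29/42) → index 4
j=5: u_5=313/420 ∈ [29/42, 17/21) → index 5
j=6: u_6=373/420 ∈ [17/21, 1) → index 6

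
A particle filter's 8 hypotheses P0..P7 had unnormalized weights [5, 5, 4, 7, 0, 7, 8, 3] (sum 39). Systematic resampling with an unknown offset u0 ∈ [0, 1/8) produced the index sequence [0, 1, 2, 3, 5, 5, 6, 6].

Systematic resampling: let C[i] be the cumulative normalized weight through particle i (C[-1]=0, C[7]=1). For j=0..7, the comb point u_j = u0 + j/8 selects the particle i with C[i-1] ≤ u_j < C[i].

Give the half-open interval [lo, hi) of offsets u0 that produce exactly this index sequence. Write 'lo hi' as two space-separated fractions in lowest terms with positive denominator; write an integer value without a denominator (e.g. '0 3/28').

1/26 5/104

C = [5/39, 10/39, 14/39, 7/13, 7/13, 28/39, 12/13, 1]
j=0 picked index 0: u0 ∈ [0, 5/39)
j=1 picked index 1: u0 ∈ [1/312, 41/312)
j=2 picked index 2: u0 ∈ [1/156, 17/156)
j=3 picked index 3: u0 ∈ [-5/312, 17/104)
j=4 picked index 5: u0 ∈ [1/26, 17/78)
j=5 picked index 5: u0 ∈ [-9/104, 29/312)
j=6 picked index 6: u0 ∈ [-5/156, 9/52)
j=7 picked index 6: u0 ∈ [-49/312, 5/104)
intersection: [1/26, 5/104)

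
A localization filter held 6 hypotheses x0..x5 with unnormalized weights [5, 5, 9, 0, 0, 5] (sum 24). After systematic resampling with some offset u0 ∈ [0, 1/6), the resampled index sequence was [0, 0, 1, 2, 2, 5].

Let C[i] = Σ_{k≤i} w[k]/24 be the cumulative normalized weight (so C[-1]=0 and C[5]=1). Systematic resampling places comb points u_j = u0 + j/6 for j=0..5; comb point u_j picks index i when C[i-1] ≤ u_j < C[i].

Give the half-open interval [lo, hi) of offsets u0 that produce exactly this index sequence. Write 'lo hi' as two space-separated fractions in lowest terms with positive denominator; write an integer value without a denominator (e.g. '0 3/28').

C = [5/24, 5/12, 19/24, 19/24, 19/24, 1]
j=0 picked index 0: u0 ∈ [0, 5/24)
j=1 picked index 0: u0 ∈ [-1/6, 1/24)
j=2 picked index 1: u0 ∈ [-1/8, 1/12)
j=3 picked index 2: u0 ∈ [-1/12, 7/24)
j=4 picked index 2: u0 ∈ [-1/4, 1/8)
j=5 picked index 5: u0 ∈ [-1/24, 1/6)
intersection: [0, 1/24)

0 1/24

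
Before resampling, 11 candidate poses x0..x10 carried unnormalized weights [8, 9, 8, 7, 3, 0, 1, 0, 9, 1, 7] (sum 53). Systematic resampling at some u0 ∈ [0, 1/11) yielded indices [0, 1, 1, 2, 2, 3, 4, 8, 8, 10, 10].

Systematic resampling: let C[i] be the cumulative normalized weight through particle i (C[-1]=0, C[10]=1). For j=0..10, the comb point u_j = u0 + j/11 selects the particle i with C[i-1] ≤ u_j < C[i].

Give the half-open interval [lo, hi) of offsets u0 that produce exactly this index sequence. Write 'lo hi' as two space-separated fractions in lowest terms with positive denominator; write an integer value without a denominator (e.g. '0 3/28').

C = [8/53, 17/53, 25/53, 32/53, 35/53, 35/53, 36/53, 36/53, 45/53, 46/53, 1]
j=0 picked index 0: u0 ∈ [0, 8/53)
j=1 picked index 1: u0 ∈ [35/583, 134/583)
j=2 picked index 1: u0 ∈ [-18/583, 81/583)
j=3 picked index 2: u0 ∈ [28/583, 116/583)
j=4 picked index 2: u0 ∈ [-25/583, 63/583)
j=5 picked index 3: u0 ∈ [10/583, 87/583)
j=6 picked index 4: u0 ∈ [34/583, 67/583)
j=7 picked index 8: u0 ∈ [25/583, 124/583)
j=8 picked index 8: u0 ∈ [-28/583, 71/583)
j=9 picked index 10: u0 ∈ [29/583, 2/11)
j=10 picked index 10: u0 ∈ [-24/583, 1/11)
intersection: [35/583, 1/11)

35/583 1/11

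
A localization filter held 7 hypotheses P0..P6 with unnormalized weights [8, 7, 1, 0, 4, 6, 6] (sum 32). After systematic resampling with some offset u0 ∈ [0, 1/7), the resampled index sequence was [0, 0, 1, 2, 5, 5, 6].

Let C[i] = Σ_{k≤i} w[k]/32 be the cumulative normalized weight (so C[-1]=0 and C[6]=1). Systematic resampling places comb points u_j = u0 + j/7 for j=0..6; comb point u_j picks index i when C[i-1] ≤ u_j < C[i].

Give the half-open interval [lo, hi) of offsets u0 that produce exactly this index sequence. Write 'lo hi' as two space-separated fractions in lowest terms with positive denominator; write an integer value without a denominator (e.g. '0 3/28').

3/56 1/14

C = [1/4, 15/32, 1/2, 1/2, 5/8, 13/16, 1]
j=0 picked index 0: u0 ∈ [0, 1/4)
j=1 picked index 0: u0 ∈ [-1/7, 3/28)
j=2 picked index 1: u0 ∈ [-1/28, 41/224)
j=3 picked index 2: u0 ∈ [9/224, 1/14)
j=4 picked index 5: u0 ∈ [3/56, 27/112)
j=5 picked index 5: u0 ∈ [-5/56, 11/112)
j=6 picked index 6: u0 ∈ [-5/112, 1/7)
intersection: [3/56, 1/14)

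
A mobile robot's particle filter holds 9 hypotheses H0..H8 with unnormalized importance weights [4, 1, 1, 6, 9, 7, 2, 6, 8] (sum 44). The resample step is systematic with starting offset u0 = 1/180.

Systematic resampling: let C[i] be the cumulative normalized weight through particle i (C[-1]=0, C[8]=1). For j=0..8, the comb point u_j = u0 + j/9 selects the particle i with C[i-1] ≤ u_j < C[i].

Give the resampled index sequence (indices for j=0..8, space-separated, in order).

0 2 3 4 4 5 6 7 8

C = [1/11, 5/44, 3/22, 3/11, 21/44, 7/11, 15/22, 9/11, 1]
j=0: u_0=1/180 ∈ [0, 1/11) → index 0
j=1: u_1=7/60 ∈ [5/44, 3/22) → index 2
j=2: u_2=41/180 ∈ [3/22, 3/11) → index 3
j=3: u_3=61/180 ∈ [3/11, 21/44) → index 4
j=4: u_4=9/20 ∈ [3/11, 21/44) → index 4
j=5: u_5=101/180 ∈ [21/44, 7/11) → index 5
j=6: u_6=121/180 ∈ [7/11, 15/22) → index 6
j=7: u_7=47/60 ∈ [15/22, 9/11) → index 7
j=8: u_8=161/180 ∈ [9/11, 1) → index 8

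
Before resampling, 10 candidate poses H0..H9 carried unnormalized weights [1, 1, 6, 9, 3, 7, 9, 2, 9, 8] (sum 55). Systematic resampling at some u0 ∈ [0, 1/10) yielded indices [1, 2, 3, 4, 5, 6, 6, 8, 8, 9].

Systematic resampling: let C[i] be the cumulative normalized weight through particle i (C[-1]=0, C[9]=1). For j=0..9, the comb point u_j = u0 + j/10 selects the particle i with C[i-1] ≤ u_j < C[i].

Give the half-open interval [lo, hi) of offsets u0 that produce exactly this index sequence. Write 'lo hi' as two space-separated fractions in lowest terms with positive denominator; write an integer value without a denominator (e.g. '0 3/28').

1/55 2/55

C = [1/55, 2/55, 8/55, 17/55, 4/11, 27/55, 36/55, 38/55, 47/55, 1]
j=0 picked index 1: u0 ∈ [1/55, 2/55)
j=1 picked index 2: u0 ∈ [-7/110, 1/22)
j=2 picked index 3: u0 ∈ [-3/55, 6/55)
j=3 picked index 4: u0 ∈ [1/110, 7/110)
j=4 picked index 5: u0 ∈ [-2/55, 1/11)
j=5 picked index 6: u0 ∈ [-1/110, 17/110)
j=6 picked index 6: u0 ∈ [-6/55, 3/55)
j=7 picked index 8: u0 ∈ [-1/110, 17/110)
j=8 picked index 8: u0 ∈ [-6/55, 3/55)
j=9 picked index 9: u0 ∈ [-1/22, 1/10)
intersection: [1/55, 2/55)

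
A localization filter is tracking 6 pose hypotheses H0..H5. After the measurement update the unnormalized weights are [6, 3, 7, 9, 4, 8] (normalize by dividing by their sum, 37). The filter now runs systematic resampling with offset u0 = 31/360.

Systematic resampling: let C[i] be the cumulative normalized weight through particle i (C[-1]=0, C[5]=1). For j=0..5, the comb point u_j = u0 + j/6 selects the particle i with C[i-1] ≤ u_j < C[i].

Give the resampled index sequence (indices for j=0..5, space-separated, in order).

0 2 2 3 4 5

C = [6/37, 9/37, 16/37, 25/37, 29/37, 1]
j=0: u_0=31/360 ∈ [0, 6/37) → index 0
j=1: u_1=91/360 ∈ [9/37, 16/37) → index 2
j=2: u_2=151/360 ∈ [9/37, 16/37) → index 2
j=3: u_3=211/360 ∈ [16/37, 25/37) → index 3
j=4: u_4=271/360 ∈ [25/37, 29/37) → index 4
j=5: u_5=331/360 ∈ [29/37, 1) → index 5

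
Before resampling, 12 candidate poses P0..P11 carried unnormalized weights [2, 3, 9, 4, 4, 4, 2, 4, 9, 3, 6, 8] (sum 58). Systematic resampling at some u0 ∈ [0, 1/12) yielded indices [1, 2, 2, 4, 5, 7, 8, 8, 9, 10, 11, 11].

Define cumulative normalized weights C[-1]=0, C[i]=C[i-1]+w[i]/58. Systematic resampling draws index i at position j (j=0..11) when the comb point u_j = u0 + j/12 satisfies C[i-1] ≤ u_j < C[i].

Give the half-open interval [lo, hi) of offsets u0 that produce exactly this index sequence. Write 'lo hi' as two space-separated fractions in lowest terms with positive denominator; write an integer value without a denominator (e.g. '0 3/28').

23/348 13/174

C = [1/29, 5/58, 7/29, 9/29, 11/29, 13/29, 14/29, 16/29, 41/58, 22/29, 25/29, 1]
j=0 picked index 1: u0 ∈ [1/29, 5/58)
j=1 picked index 2: u0 ∈ [1/348, 55/348)
j=2 picked index 2: u0 ∈ [-7/87, 13/174)
j=3 picked index 4: u0 ∈ [7/116, 15/116)
j=4 picked index 5: u0 ∈ [4/87, 10/87)
j=5 picked index 7: u0 ∈ [23/348, 47/348)
j=6 picked index 8: u0 ∈ [3/58, 6/29)
j=7 picked index 8: u0 ∈ [-11/348, 43/348)
j=8 picked index 9: u0 ∈ [7/174, 8/87)
j=9 picked index 10: u0 ∈ [1/116, 13/116)
j=10 picked index 11: u0 ∈ [5/174, 1/6)
j=11 picked index 11: u0 ∈ [-19/348, 1/12)
intersection: [23/348, 13/174)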